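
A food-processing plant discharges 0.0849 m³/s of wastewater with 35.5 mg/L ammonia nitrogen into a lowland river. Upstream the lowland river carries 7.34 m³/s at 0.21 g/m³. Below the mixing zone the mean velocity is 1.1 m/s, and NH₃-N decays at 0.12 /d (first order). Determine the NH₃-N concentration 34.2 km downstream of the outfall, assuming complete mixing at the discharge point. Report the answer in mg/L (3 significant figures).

After complete mixing, C₀ = (0.0849·35.5 + 7.34·0.21) / 7.425 = 0.6135 mg/L.
Travel time t = 3.42e+04 m / 1.1 m/s = 3.109e+04 s = 0.3598 d.
C = 0.6135·exp(−0.12·0.3598) = 0.6135·0.9577 = 0.5876 mg/L.

0.588 mg/L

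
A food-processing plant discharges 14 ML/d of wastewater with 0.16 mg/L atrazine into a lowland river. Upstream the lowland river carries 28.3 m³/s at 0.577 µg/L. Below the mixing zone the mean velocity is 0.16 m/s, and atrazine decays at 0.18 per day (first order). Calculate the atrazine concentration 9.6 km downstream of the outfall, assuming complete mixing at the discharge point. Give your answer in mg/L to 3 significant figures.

0.00131 mg/L

14 ML/d = 0.162 m³/s.
0.577 µg/L = 0.000577 mg/L.
After complete mixing, C₀ = (0.162·0.16 + 28.3·0.000577) / 28.46 = 0.001485 mg/L.
Travel time t = 9600 m / 0.16 m/s = 6e+04 s = 0.6944 d.
C = 0.001485·exp(−0.18·0.6944) = 0.001485·0.8825 = 0.00131 mg/L.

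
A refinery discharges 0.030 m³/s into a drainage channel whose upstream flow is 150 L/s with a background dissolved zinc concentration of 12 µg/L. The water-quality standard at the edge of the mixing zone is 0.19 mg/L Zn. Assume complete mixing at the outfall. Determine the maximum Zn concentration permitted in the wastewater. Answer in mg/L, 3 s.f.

150 L/s = 0.15 m³/s.
12 µg/L = 0.012 mg/L.
Mass balance: 0.19·0.18 = 0.03·Cₑ + 0.15·0.012.
Cₑ = (0.0342 − 0.0018) / 0.03 = 1.08 mg/L.

1.08 mg/L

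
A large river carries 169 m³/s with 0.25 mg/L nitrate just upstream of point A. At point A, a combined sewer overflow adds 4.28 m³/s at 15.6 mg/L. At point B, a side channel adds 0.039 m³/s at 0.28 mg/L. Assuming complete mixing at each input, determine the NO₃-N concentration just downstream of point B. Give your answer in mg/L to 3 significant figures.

After input A: C = (169·0.25 + 4.28·15.6) / 173.3 = 0.6291 mg/L.
After input B: C = (173.3·0.6291 + 0.039·0.28) / 173.3 = 0.6291 mg/L.

0.629 mg/L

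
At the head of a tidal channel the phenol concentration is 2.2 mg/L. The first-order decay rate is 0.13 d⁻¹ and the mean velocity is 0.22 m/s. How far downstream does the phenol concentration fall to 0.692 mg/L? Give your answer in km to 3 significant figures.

From C = C₀·e^(−kt), t = ln(C₀/C)/k = ln(2.2/0.692)/0.13 = 1.157/0.13 = 8.897 d.
Distance = v·t = 0.22 m/s × 7.687e+05 s = 1.691e+05 m = 169.1 km.

169 km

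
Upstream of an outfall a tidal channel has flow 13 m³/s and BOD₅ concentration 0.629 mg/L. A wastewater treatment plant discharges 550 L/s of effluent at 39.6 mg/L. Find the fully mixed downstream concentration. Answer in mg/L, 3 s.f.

2.21 mg/L

550 L/s = 0.55 m³/s.
Flow-weighted mixing gives C = (0.55·39.6 + 13·0.629) / (0.55 + 13) = 29.96/13.55 = 2.211 mg/L.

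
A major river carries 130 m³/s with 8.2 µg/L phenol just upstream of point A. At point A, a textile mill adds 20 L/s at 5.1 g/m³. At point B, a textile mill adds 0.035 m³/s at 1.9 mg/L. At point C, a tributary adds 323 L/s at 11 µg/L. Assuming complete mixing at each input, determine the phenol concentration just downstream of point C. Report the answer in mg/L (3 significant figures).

0.00950 mg/L

8.2 µg/L = 0.0082 mg/L.
20 L/s = 0.02 m³/s.
After input A: C = (130·0.0082 + 0.02·5.1) / 130 = 0.008983 mg/L.
After input B: C = (130·0.008983 + 0.035·1.9) / 130.1 = 0.009492 mg/L.
323 L/s = 0.323 m³/s.
11 µg/L = 0.011 mg/L.
After input C: C = (130.1·0.009492 + 0.323·0.011) / 130.4 = 0.009496 mg/L.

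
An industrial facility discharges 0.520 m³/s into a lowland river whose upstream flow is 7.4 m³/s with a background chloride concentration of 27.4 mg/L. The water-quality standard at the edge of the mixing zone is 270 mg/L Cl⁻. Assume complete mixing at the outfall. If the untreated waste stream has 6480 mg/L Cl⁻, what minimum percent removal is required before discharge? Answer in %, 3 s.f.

Mass balance: 270·7.92 = 0.52·Cₑ + 7.4·27.4.
Cₑ = (2138 − 202.8) / 0.52 = 3722 mg/L.
Required removal = 1 − 3722/6480 = 42.56 %.

42.6 %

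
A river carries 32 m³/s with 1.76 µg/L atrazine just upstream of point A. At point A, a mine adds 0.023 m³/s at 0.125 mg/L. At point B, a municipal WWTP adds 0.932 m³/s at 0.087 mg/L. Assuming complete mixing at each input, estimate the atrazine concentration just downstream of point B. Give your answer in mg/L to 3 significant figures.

1.76 µg/L = 0.00176 mg/L.
After input A: C = (32·0.00176 + 0.023·0.125) / 32.02 = 0.001849 mg/L.
After input B: C = (32.02·0.001849 + 0.932·0.087) / 32.96 = 0.004257 mg/L.

0.00426 mg/L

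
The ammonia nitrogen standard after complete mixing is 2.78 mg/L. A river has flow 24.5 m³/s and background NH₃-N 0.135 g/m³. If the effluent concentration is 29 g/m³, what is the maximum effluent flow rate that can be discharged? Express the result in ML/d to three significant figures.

214 ML/d

Mass balance at complete mixing: C_std·(Q_w + Q_r) = Q_w·C_e + Q_r·C_b.
Rearranging, Q_w = Q_r·(C_std − C_b)/(C_e − C_std) = 24.5·(2.78 − 0.135) / (29 − 2.78) = 2.471 m³/s.
= 213.5 ML/d.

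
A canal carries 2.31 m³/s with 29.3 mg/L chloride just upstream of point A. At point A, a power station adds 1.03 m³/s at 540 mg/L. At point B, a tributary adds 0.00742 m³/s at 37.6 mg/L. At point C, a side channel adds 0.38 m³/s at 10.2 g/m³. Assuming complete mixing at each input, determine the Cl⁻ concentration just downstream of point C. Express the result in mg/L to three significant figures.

168 mg/L

After input A: C = (2.31·29.3 + 1.03·540) / 3.34 = 186.8 mg/L.
After input B: C = (3.34·186.8 + 0.00742·37.6) / 3.347 = 186.5 mg/L.
After input C: C = (3.347·186.5 + 0.38·10.2) / 3.727 = 168.5 mg/L.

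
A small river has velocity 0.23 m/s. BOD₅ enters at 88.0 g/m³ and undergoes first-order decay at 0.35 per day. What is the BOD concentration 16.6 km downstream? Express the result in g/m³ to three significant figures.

65.7 g/m³

Travel time t = 16.6 km / 0.23 m/s = 1.66e+04/0.23 = 7.217e+04 s = 0.8353 d.
First-order decay: C = 88.0·exp(−0.35·0.8353) = 88.0·0.7465 = 65.69 g/m³.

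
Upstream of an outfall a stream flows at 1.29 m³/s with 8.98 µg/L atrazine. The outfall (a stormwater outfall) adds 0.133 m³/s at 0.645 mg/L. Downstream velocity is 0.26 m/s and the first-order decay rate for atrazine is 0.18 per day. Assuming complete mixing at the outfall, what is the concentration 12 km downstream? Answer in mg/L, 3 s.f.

8.98 µg/L = 0.00898 mg/L.
After complete mixing, C₀ = (0.133·0.645 + 1.29·0.00898) / 1.423 = 0.06843 mg/L.
Travel time t = 1.2e+04 m / 0.26 m/s = 4.615e+04 s = 0.5342 d.
C = 0.06843·exp(−0.18·0.5342) = 0.06843·0.9083 = 0.06215 mg/L.

0.0622 mg/L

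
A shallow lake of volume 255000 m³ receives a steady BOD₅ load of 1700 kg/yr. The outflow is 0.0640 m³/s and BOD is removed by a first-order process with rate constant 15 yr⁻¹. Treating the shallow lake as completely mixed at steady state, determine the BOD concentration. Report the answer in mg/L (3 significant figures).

Outflow Q = 0.0640 m³/s × 3.156e+07 s/yr = 2.02e+06 m³/yr.
Steady-state CSTR mass balance: W = Q·C + k·V·C, so C = W/(Q + kV).
Q + kV = 2.02e+06 + 15·255000 = 5.845e+06 m³/yr.
C = 1700/5.845e+06 = 0.0002909 kg/m³ = 0.2909 mg/L.

0.291 mg/L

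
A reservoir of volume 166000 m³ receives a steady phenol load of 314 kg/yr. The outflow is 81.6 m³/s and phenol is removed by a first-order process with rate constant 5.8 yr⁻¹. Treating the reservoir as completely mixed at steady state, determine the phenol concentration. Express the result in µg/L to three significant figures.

0.122 µg/L

Outflow Q = 81.6 m³/s × 3.156e+07 s/yr = 2.575e+09 m³/yr.
Steady-state CSTR mass balance: W = Q·C + k·V·C, so C = W/(Q + kV).
Q + kV = 2.575e+09 + 5.8·166000 = 2.576e+09 m³/yr.
C = 314/2.576e+09 = 1.219e-07 kg/m³ = 0.0001219 mg/L = 0.1219 µg/L.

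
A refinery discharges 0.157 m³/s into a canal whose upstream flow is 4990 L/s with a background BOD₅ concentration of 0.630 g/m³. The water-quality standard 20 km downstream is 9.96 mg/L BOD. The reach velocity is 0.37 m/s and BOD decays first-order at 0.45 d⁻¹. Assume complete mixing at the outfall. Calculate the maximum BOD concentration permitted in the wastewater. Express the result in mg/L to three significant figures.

4990 L/s = 4.99 m³/s.
Travel time to the compliance point: t = 2e+04/0.37 = 5.405e+04 s = 0.6256 d; decay factor exp(−0.45·0.6256) = 0.7546.
So the concentration just after mixing may be at most 9.96/0.7546 = 13.2 mg/L.
Mass balance: 13.2·5.147 = 0.157·Cₑ + 4.99·0.63.
Cₑ = (67.93 − 3.144) / 0.157 = 412.7 mg/L.

413 mg/L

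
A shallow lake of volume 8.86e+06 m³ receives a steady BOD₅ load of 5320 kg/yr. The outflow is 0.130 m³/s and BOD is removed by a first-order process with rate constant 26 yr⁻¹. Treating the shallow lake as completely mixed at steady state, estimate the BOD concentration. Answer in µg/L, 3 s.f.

22.7 µg/L

Outflow Q = 0.130 m³/s × 3.156e+07 s/yr = 4.102e+06 m³/yr.
Steady-state CSTR mass balance: W = Q·C + k·V·C, so C = W/(Q + kV).
Q + kV = 4.102e+06 + 26·8.86e+06 = 2.345e+08 m³/yr.
C = 5320/2.345e+08 = 2.269e-05 kg/m³ = 0.02269 mg/L = 22.69 µg/L.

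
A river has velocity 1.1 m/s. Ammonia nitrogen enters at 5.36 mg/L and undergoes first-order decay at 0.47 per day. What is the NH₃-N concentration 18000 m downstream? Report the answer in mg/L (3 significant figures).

4.90 mg/L

Travel time t = 18000 m / 1.1 m/s = 1.8e+04/1.1 = 1.636e+04 s = 0.1894 d.
First-order decay: C = 5.36·exp(−0.47·0.1894) = 5.36·0.9148 = 4.903 mg/L.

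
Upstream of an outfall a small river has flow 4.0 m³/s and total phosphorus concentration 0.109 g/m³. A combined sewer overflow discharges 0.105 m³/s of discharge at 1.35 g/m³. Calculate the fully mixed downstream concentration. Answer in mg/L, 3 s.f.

0.141 mg/L

Conservation of mass across the mixing zone: C = (0.105·1.35 + 4·0.109) / (0.105 + 4) = 0.5777/4.105 = 0.1407 mg/L.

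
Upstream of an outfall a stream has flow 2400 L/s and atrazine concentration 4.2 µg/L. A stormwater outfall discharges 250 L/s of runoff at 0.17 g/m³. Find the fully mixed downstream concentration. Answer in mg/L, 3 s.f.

250 L/s = 0.25 m³/s.
2400 L/s = 2.4 m³/s.
4.2 µg/L = 0.0042 mg/L.
By mass balance at complete mixing, C = (0.25·0.17 + 2.4·0.0042) / (0.25 + 2.4) = 0.05258/2.65 = 0.01984 mg/L.

0.0198 mg/L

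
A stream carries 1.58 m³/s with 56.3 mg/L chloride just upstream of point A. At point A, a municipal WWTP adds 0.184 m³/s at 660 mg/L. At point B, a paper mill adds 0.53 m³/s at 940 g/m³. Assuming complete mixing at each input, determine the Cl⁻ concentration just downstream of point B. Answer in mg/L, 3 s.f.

309 mg/L

After input A: C = (1.58·56.3 + 0.184·660) / 1.764 = 119.3 mg/L.
After input B: C = (1.764·119.3 + 0.53·940) / 2.294 = 308.9 mg/L.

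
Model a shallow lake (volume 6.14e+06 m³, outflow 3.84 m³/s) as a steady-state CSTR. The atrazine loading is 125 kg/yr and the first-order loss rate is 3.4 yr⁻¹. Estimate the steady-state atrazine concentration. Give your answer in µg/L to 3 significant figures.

Outflow Q = 3.84 m³/s × 3.156e+07 s/yr = 1.212e+08 m³/yr.
Steady-state CSTR mass balance: W = Q·C + k·V·C, so C = W/(Q + kV).
Q + kV = 1.212e+08 + 3.4·6.14e+06 = 1.421e+08 m³/yr.
C = 125/1.421e+08 = 8.799e-07 kg/m³ = 0.0008799 mg/L = 0.8799 µg/L.

0.880 µg/L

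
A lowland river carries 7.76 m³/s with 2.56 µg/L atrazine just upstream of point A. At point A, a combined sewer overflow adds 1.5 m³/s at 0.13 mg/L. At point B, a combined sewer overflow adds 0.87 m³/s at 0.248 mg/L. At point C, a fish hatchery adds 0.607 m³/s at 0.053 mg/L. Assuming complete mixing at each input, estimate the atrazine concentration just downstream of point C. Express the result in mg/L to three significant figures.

2.56 µg/L = 0.00256 mg/L.
After input A: C = (7.76·0.00256 + 1.5·0.13) / 9.26 = 0.0232 mg/L.
After input B: C = (9.26·0.0232 + 0.87·0.248) / 10.13 = 0.04251 mg/L.
After input C: C = (10.13·0.04251 + 0.607·0.053) / 10.74 = 0.0431 mg/L.

0.0431 mg/L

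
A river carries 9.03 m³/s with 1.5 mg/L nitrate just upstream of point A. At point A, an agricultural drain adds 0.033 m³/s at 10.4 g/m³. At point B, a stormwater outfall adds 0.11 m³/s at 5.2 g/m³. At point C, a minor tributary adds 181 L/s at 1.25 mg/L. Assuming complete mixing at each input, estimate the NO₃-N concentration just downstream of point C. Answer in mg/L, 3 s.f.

1.57 mg/L

After input A: C = (9.03·1.5 + 0.033·10.4) / 9.063 = 1.532 mg/L.
After input B: C = (9.063·1.532 + 0.11·5.2) / 9.173 = 1.576 mg/L.
181 L/s = 0.181 m³/s.
After input C: C = (9.173·1.576 + 0.181·1.25) / 9.354 = 1.57 mg/L.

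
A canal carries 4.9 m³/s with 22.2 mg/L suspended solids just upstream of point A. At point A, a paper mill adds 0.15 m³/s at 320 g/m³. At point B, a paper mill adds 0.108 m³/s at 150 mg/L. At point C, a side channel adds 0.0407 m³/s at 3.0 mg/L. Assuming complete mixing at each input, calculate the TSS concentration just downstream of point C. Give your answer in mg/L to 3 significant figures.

33.3 mg/L

After input A: C = (4.9·22.2 + 0.15·320) / 5.05 = 31.05 mg/L.
After input B: C = (5.05·31.05 + 0.108·150) / 5.158 = 33.54 mg/L.
After input C: C = (5.158·33.54 + 0.0407·3) / 5.199 = 33.3 mg/L.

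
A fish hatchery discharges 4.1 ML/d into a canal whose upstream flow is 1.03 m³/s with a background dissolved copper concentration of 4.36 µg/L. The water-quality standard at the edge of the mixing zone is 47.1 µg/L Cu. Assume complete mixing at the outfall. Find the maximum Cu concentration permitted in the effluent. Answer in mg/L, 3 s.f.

0.975 mg/L

4.1 ML/d = 0.04745 m³/s.
4.36 µg/L = 0.00436 mg/L.
47.1 µg/L = 0.0471 mg/L.
Mass balance: 0.0471·1.077 = 0.04745·Cₑ + 1.03·0.00436.
Cₑ = (0.05075 − 0.004491) / 0.04745 = 0.9748 mg/L.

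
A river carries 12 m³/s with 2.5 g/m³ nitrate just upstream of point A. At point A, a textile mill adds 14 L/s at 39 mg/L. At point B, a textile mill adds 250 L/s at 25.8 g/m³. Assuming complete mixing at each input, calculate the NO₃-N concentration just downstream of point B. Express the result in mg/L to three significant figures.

14 L/s = 0.014 m³/s.
After input A: C = (12·2.5 + 0.014·39) / 12.01 = 2.543 mg/L.
250 L/s = 0.25 m³/s.
After input B: C = (12.01·2.543 + 0.25·25.8) / 12.26 = 3.017 mg/L.

3.02 mg/L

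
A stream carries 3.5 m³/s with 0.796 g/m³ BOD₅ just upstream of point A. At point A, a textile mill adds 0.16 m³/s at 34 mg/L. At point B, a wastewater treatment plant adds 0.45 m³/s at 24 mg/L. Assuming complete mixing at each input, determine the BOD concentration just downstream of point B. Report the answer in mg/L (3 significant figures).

After input A: C = (3.5·0.796 + 0.16·34) / 3.66 = 2.248 mg/L.
After input B: C = (3.66·2.248 + 0.45·24) / 4.11 = 4.629 mg/L.

4.63 mg/L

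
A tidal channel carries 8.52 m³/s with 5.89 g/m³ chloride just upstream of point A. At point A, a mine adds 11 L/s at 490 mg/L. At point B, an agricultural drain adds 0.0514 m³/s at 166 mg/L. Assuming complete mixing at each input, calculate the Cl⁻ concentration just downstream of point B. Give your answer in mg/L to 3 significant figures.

7.47 mg/L

11 L/s = 0.011 m³/s.
After input A: C = (8.52·5.89 + 0.011·490) / 8.531 = 6.514 mg/L.
After input B: C = (8.531·6.514 + 0.0514·166) / 8.582 = 7.469 mg/L.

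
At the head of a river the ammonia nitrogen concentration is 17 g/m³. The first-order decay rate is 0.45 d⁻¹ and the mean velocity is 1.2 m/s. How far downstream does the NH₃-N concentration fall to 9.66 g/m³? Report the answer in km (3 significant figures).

130 km

From C = C₀·e^(−kt), t = ln(C₀/C)/k = ln(17/9.66)/0.45 = 0.5652/0.45 = 1.256 d.
Distance = v·t = 1.2 m/s × 1.085e+05 s = 1.302e+05 m = 130.2 km.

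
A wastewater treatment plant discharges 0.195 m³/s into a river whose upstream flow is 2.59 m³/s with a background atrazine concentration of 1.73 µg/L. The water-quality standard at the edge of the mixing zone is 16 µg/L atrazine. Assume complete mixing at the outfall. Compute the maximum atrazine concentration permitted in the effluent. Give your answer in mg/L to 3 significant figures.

0.206 mg/L

1.73 µg/L = 0.00173 mg/L.
16 µg/L = 0.016 mg/L.
Mass balance: 0.016·2.785 = 0.195·Cₑ + 2.59·0.00173.
Cₑ = (0.04456 − 0.004481) / 0.195 = 0.2055 mg/L.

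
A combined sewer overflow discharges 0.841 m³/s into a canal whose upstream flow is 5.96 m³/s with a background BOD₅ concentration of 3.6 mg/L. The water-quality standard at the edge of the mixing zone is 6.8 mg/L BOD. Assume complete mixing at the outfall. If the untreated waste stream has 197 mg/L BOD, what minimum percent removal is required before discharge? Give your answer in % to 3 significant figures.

Mass balance: 6.8·6.801 = 0.841·Cₑ + 5.96·3.6.
Cₑ = (46.25 − 21.46) / 0.841 = 29.48 mg/L.
Required removal = 1 − 29.48/197 = 85.04 %.

85.0 %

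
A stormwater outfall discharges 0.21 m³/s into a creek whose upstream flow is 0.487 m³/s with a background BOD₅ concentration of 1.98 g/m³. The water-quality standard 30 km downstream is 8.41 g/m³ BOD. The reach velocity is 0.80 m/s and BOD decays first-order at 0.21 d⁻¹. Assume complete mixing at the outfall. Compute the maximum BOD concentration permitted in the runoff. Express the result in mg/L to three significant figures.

26.0 mg/L

Travel time to the compliance point: t = 3e+04/0.80 = 3.75e+04 s = 0.434 d; decay factor exp(−0.21·0.434) = 0.9129.
So the concentration just after mixing may be at most 8.41/0.9129 = 9.213 mg/L.
Mass balance: 9.213·0.697 = 0.21·Cₑ + 0.487·1.98.
Cₑ = (6.421 − 0.9643) / 0.21 = 25.99 mg/L.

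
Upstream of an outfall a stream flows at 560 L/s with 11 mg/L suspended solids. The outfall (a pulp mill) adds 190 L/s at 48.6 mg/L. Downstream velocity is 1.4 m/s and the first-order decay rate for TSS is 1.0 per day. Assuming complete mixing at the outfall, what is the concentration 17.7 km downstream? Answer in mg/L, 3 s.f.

17.7 mg/L

190 L/s = 0.19 m³/s.
560 L/s = 0.56 m³/s.
After complete mixing, C₀ = (0.19·48.6 + 0.56·11) / 0.75 = 20.53 mg/L.
Travel time t = 1.77e+04 m / 1.4 m/s = 1.264e+04 s = 0.1463 d.
C = 20.53·exp(−1.0·0.1463) = 20.53·0.8639 = 17.73 mg/L.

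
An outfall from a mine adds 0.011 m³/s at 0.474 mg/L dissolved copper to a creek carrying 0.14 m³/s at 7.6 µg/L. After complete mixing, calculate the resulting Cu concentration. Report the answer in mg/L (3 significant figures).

0.0416 mg/L

7.6 µg/L = 0.0076 mg/L.
By mass balance at complete mixing, C = (0.011·0.474 + 0.14·0.0076) / (0.011 + 0.14) = 0.006278/0.151 = 0.04158 mg/L.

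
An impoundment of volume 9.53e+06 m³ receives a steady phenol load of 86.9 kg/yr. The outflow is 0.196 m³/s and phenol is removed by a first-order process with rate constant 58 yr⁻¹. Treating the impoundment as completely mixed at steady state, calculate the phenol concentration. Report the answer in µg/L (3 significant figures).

0.155 µg/L

Outflow Q = 0.196 m³/s × 3.156e+07 s/yr = 6.185e+06 m³/yr.
Steady-state CSTR mass balance: W = Q·C + k·V·C, so C = W/(Q + kV).
Q + kV = 6.185e+06 + 58·9.53e+06 = 5.589e+08 m³/yr.
C = 86.9/5.589e+08 = 1.555e-07 kg/m³ = 0.0001555 mg/L = 0.1555 µg/L.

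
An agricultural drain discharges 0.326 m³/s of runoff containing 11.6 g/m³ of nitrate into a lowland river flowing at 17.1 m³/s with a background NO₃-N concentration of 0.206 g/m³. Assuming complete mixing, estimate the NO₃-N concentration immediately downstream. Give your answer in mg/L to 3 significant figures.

Conservation of mass across the mixing zone: C = (0.326·11.6 + 17.1·0.206) / (0.326 + 17.1) = 7.304/17.43 = 0.4192 mg/L.

0.419 mg/L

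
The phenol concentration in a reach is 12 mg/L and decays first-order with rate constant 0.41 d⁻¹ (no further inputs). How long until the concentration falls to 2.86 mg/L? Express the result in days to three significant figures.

t = ln(C₀/C)/k = ln(12/2.86)/0.41 = 1.434/0.41 = 3.498 d.

3.50 d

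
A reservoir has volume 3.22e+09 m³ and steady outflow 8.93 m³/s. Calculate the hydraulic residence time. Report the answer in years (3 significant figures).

11.4 yr

Q = 8.93 m³/s × 3.156e+07 s/yr = 2.818e+08 m³/yr.
Hydraulic residence time τ = V/Q = 3.22e+09/2.818e+08 = 11.43 yr.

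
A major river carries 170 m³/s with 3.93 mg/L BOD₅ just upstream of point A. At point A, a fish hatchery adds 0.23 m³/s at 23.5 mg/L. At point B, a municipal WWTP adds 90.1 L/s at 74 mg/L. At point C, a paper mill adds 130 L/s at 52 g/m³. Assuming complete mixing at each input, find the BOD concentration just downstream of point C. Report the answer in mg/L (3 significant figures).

After input A: C = (170·3.93 + 0.23·23.5) / 170.2 = 3.956 mg/L.
90.1 L/s = 0.0901 m³/s.
After input B: C = (170.2·3.956 + 0.0901·74) / 170.3 = 3.993 mg/L.
130 L/s = 0.13 m³/s.
After input C: C = (170.3·3.993 + 0.13·52) / 170.5 = 4.03 mg/L.

4.03 mg/L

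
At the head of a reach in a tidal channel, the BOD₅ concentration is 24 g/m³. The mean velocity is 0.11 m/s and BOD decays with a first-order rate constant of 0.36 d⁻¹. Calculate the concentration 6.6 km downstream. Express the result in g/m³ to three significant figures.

Travel time t = 6.6 km / 0.11 m/s = 6600/0.11 = 6e+04 s = 0.6944 d.
First-order decay: C = 24·exp(−0.36·0.6944) = 24·0.7788 = 18.69 g/m³.

18.7 g/m³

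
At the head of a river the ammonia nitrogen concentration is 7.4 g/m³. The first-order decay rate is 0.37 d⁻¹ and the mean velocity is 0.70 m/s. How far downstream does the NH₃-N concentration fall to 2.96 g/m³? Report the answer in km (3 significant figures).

150 km

From C = C₀·e^(−kt), t = ln(C₀/C)/k = ln(7.4/2.96)/0.37 = 0.9163/0.37 = 2.476 d.
Distance = v·t = 0.70 m/s × 2.14e+05 s = 1.498e+05 m = 149.8 km.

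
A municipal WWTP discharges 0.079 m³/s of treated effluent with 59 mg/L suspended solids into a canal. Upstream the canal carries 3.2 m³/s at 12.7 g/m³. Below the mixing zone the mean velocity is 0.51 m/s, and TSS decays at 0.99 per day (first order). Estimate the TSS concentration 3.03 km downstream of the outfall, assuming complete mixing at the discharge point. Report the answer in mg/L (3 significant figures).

12.9 mg/L

After complete mixing, C₀ = (0.079·59 + 3.2·12.7) / 3.279 = 13.82 mg/L.
Travel time t = 3030 m / 0.51 m/s = 5941 s = 0.06876 d.
C = 13.82·exp(−0.99·0.06876) = 13.82·0.9342 = 12.91 mg/L.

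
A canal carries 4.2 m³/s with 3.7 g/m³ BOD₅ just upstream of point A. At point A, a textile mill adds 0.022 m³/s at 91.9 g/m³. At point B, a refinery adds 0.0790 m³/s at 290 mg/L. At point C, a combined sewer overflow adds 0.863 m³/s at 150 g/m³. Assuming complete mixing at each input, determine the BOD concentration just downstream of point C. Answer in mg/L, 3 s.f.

After input A: C = (4.2·3.7 + 0.022·91.9) / 4.222 = 4.16 mg/L.
After input B: C = (4.222·4.16 + 0.079·290) / 4.301 = 9.41 mg/L.
After input C: C = (4.301·9.41 + 0.863·150) / 5.164 = 32.91 mg/L.

32.9 mg/L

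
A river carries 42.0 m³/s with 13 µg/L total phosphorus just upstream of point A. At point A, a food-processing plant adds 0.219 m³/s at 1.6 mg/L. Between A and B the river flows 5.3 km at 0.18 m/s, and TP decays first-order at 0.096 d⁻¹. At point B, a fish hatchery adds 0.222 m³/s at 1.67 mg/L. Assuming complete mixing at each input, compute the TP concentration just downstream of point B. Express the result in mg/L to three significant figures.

0.0292 mg/L

13 µg/L = 0.013 mg/L.
After input A: C = (42·0.013 + 0.219·1.6) / 42.22 = 0.02123 mg/L.
Over the 5.3 km reach to input B (t = 2.944e+04 s = 0.3408 d), decay gives C = 0.02123·exp(−0.096·0.3408) = 0.02055 mg/L.
After input B: C = (42.22·0.02055 + 0.222·1.67) / 42.44 = 0.02918 mg/L.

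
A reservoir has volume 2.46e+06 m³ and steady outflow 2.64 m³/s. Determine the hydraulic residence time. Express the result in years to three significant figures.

0.0295 yr

Q = 2.64 m³/s × 3.156e+07 s/yr = 8.331e+07 m³/yr.
Hydraulic residence time τ = V/Q = 2.46e+06/8.331e+07 = 0.02953 yr.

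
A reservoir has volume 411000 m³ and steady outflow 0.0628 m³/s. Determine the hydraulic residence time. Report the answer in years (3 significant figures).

Q = 0.0628 m³/s × 3.156e+07 s/yr = 1.982e+06 m³/yr.
Hydraulic residence time τ = V/Q = 411000/1.982e+06 = 0.2074 yr.

0.207 yr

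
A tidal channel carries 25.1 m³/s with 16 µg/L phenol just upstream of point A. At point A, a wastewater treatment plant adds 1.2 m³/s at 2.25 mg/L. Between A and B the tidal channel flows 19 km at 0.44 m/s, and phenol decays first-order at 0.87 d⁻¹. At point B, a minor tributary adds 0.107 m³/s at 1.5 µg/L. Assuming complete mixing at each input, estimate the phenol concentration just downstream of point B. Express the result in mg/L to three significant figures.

0.0760 mg/L

16 µg/L = 0.016 mg/L.
After input A: C = (25.1·0.016 + 1.2·2.25) / 26.3 = 0.1179 mg/L.
Over the 19 km reach to input B (t = 4.318e+04 s = 0.4998 d), decay gives C = 0.1179·exp(−0.87·0.4998) = 0.07635 mg/L.
1.5 µg/L = 0.0015 mg/L.
After input B: C = (26.3·0.07635 + 0.107·0.0015) / 26.41 = 0.07604 mg/L.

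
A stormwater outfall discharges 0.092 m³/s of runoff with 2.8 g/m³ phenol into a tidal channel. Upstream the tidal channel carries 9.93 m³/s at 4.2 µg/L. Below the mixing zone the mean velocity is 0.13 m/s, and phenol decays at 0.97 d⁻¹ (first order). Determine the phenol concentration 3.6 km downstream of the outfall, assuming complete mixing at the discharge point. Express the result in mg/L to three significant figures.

0.0219 mg/L

4.2 µg/L = 0.0042 mg/L.
After complete mixing, C₀ = (0.092·2.8 + 9.93·0.0042) / 10.02 = 0.02986 mg/L.
Travel time t = 3600 m / 0.13 m/s = 2.769e+04 s = 0.3205 d.
C = 0.02986·exp(−0.97·0.3205) = 0.02986·0.7328 = 0.02188 mg/L.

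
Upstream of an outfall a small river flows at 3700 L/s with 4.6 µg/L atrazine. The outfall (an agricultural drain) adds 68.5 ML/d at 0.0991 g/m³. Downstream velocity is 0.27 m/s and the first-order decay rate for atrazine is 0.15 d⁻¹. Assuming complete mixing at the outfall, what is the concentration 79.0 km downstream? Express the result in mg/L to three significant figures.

0.0128 mg/L

68.5 ML/d = 0.7928 m³/s.
3700 L/s = 3.7 m³/s.
4.6 µg/L = 0.0046 mg/L.
After complete mixing, C₀ = (0.7928·0.0991 + 3.7·0.0046) / 4.493 = 0.02128 mg/L.
Travel time t = 7.9e+04 m / 0.27 m/s = 2.926e+05 s = 3.386 d.
C = 0.02128·exp(−0.15·3.386) = 0.02128·0.6017 = 0.0128 mg/L.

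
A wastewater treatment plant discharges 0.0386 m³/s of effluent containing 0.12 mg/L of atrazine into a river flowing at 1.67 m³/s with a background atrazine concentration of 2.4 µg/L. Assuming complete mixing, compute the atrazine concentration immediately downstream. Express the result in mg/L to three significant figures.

2.4 µg/L = 0.0024 mg/L.
Flow-weighted mixing gives C = (0.0386·0.12 + 1.67·0.0024) / (0.0386 + 1.67) = 0.00864/1.709 = 0.005057 mg/L.

0.00506 mg/L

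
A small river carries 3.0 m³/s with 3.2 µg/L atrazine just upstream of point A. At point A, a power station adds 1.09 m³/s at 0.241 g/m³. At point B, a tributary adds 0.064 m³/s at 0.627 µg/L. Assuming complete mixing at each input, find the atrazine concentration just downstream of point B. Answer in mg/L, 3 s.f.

3.2 µg/L = 0.0032 mg/L.
After input A: C = (3·0.0032 + 1.09·0.241) / 4.09 = 0.06657 mg/L.
0.627 µg/L = 0.000627 mg/L.
After input B: C = (4.09·0.06657 + 0.064·0.000627) / 4.154 = 0.06556 mg/L.

0.0656 mg/L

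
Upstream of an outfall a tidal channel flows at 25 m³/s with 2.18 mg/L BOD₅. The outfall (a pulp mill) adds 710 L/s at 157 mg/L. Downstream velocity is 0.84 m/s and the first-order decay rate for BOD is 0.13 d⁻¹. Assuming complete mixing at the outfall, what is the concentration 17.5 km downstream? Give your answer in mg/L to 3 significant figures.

6.26 mg/L

710 L/s = 0.71 m³/s.
After complete mixing, C₀ = (0.71·157 + 25·2.18) / 25.71 = 6.455 mg/L.
Travel time t = 1.75e+04 m / 0.84 m/s = 2.083e+04 s = 0.2411 d.
C = 6.455·exp(−0.13·0.2411) = 6.455·0.9691 = 6.256 mg/L.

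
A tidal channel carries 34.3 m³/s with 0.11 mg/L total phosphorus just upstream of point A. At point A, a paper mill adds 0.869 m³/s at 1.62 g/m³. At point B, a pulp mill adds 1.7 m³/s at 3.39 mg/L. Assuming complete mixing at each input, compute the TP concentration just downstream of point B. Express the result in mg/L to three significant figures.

0.297 mg/L

After input A: C = (34.3·0.11 + 0.869·1.62) / 35.17 = 0.1473 mg/L.
After input B: C = (35.17·0.1473 + 1.7·3.39) / 36.87 = 0.2968 mg/L.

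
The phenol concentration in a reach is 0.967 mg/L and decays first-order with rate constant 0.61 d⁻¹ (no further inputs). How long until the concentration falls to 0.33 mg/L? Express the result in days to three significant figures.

1.76 d

t = ln(C₀/C)/k = ln(0.967/0.33)/0.61 = 1.075/0.61 = 1.762 d.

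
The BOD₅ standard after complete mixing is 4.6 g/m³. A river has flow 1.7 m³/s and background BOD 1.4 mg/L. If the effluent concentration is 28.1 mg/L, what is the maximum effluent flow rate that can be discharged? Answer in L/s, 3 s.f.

231 L/s

Mass balance at complete mixing: C_std·(Q_w + Q_r) = Q_w·C_e + Q_r·C_b.
Rearranging, Q_w = Q_r·(C_std − C_b)/(C_e − C_std) = 1.7·(4.6 − 1.4) / (28.1 − 4.6) = 0.2315 m³/s.
= 231.5 L/s.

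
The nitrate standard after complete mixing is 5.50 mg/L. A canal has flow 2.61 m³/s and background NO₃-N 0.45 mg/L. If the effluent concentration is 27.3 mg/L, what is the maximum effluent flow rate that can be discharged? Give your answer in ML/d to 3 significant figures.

52.2 ML/d

Mass balance at complete mixing: C_std·(Q_w + Q_r) = Q_w·C_e + Q_r·C_b.
Rearranging, Q_w = Q_r·(C_std − C_b)/(C_e − C_std) = 2.61·(5.5 − 0.45) / (27.3 − 5.5) = 0.6046 m³/s.
= 52.24 ML/d.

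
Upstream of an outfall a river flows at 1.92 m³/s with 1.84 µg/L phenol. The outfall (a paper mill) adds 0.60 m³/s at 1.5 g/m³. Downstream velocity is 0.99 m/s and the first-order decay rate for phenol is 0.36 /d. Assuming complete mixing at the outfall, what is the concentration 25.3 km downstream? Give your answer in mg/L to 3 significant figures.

1.84 µg/L = 0.00184 mg/L.
After complete mixing, C₀ = (0.6·1.5 + 1.92·0.00184) / 2.52 = 0.3585 mg/L.
Travel time t = 2.53e+04 m / 0.99 m/s = 2.556e+04 s = 0.2958 d.
C = 0.3585·exp(−0.36·0.2958) = 0.3585·0.899 = 0.3223 mg/L.

0.322 mg/L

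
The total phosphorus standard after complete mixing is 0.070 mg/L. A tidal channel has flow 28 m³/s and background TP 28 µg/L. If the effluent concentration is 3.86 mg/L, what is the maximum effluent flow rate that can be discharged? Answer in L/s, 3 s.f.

310 L/s

28 µg/L = 0.028 mg/L.
Mass balance at complete mixing: C_std·(Q_w + Q_r) = Q_w·C_e + Q_r·C_b.
Rearranging, Q_w = Q_r·(C_std − C_b)/(C_e − C_std) = 28·(0.07 − 0.028) / (3.86 − 0.07) = 0.3103 m³/s.
= 310.3 L/s.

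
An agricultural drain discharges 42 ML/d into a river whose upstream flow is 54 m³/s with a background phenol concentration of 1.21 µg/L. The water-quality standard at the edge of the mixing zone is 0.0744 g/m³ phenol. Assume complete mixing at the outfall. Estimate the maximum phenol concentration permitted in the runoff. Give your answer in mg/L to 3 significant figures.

8.20 mg/L

42 ML/d = 0.4861 m³/s.
1.21 µg/L = 0.00121 mg/L.
Mass balance: 0.0744·54.49 = 0.4861·Cₑ + 54·0.00121.
Cₑ = (4.054 − 0.06534) / 0.4861 = 8.205 mg/L.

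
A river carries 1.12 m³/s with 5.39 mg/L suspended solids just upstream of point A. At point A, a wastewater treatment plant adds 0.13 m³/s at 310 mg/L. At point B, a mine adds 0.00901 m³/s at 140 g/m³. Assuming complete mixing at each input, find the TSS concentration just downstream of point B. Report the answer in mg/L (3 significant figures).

37.8 mg/L

After input A: C = (1.12·5.39 + 0.13·310) / 1.25 = 37.07 mg/L.
After input B: C = (1.25·37.07 + 0.00901·140) / 1.259 = 37.81 mg/L.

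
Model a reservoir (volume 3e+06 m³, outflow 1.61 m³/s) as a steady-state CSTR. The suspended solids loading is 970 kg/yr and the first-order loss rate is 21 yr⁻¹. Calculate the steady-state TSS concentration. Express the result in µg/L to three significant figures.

8.52 µg/L

Outflow Q = 1.61 m³/s × 3.156e+07 s/yr = 5.081e+07 m³/yr.
Steady-state CSTR mass balance: W = Q·C + k·V·C, so C = W/(Q + kV).
Q + kV = 5.081e+07 + 21·3e+06 = 1.138e+08 m³/yr.
C = 970/1.138e+08 = 8.523e-06 kg/m³ = 0.008523 mg/L = 8.523 µg/L.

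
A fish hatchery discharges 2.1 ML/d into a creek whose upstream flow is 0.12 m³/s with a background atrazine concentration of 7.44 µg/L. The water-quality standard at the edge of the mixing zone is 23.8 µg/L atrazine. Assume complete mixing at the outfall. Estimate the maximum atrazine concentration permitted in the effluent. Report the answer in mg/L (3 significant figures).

2.1 ML/d = 0.02431 m³/s.
7.44 µg/L = 0.00744 mg/L.
23.8 µg/L = 0.0238 mg/L.
Mass balance: 0.0238·0.1443 = 0.02431·Cₑ + 0.12·0.00744.
Cₑ = (0.003434 − 0.0008928) / 0.02431 = 0.1046 mg/L.

0.105 mg/L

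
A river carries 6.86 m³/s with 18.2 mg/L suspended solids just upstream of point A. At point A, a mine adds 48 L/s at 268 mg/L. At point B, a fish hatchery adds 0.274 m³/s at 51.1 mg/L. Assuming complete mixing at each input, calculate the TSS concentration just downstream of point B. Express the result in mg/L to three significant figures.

21.1 mg/L

48 L/s = 0.048 m³/s.
After input A: C = (6.86·18.2 + 0.048·268) / 6.908 = 19.94 mg/L.
After input B: C = (6.908·19.94 + 0.274·51.1) / 7.182 = 21.12 mg/L.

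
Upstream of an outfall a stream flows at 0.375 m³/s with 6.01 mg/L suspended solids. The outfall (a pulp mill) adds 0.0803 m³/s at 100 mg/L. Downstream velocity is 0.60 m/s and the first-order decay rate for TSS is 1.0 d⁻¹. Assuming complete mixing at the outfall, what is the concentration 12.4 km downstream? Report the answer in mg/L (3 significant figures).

17.8 mg/L

After complete mixing, C₀ = (0.0803·100 + 0.375·6.01) / 0.4553 = 22.59 mg/L.
Travel time t = 1.24e+04 m / 0.60 m/s = 2.067e+04 s = 0.2392 d.
C = 22.59·exp(−1.0·0.2392) = 22.59·0.7873 = 17.78 mg/L.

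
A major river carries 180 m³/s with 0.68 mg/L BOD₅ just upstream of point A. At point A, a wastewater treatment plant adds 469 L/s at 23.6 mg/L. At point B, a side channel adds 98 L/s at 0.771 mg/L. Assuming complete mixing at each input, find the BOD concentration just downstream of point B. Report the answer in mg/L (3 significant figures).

469 L/s = 0.469 m³/s.
After input A: C = (180·0.68 + 0.469·23.6) / 180.5 = 0.7396 mg/L.
98 L/s = 0.098 m³/s.
After input B: C = (180.5·0.7396 + 0.098·0.771) / 180.6 = 0.7396 mg/L.

0.740 mg/L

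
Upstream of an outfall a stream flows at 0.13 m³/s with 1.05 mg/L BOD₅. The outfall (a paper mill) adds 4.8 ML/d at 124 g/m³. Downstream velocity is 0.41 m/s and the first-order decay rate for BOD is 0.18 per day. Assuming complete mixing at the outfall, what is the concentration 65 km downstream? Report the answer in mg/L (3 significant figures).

27.2 mg/L

4.8 ML/d = 0.05556 m³/s.
After complete mixing, C₀ = (0.05556·124 + 0.13·1.05) / 0.1856 = 37.86 mg/L.
Travel time t = 6.5e+04 m / 0.41 m/s = 1.585e+05 s = 1.835 d.
C = 37.86·exp(−0.18·1.835) = 37.86·0.7187 = 27.21 mg/L.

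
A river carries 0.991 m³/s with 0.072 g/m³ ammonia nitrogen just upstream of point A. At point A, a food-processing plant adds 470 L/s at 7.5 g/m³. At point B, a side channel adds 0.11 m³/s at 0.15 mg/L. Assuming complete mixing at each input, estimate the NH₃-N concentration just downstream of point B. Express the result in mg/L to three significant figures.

2.30 mg/L

470 L/s = 0.47 m³/s.
After input A: C = (0.991·0.072 + 0.47·7.5) / 1.461 = 2.462 mg/L.
After input B: C = (1.461·2.462 + 0.11·0.15) / 1.571 = 2.3 mg/L.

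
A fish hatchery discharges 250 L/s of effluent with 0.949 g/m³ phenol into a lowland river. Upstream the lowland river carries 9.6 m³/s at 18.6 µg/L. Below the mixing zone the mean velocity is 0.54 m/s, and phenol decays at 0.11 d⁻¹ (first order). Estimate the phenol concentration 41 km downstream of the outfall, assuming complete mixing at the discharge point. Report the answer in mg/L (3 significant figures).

0.0383 mg/L

250 L/s = 0.25 m³/s.
18.6 µg/L = 0.0186 mg/L.
After complete mixing, C₀ = (0.25·0.949 + 9.6·0.0186) / 9.85 = 0.04221 mg/L.
Travel time t = 4.1e+04 m / 0.54 m/s = 7.593e+04 s = 0.8788 d.
C = 0.04221·exp(−0.11·0.8788) = 0.04221·0.9079 = 0.03832 mg/L.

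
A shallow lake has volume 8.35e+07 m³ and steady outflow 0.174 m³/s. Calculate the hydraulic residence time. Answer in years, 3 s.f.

15.2 yr

Q = 0.174 m³/s × 3.156e+07 s/yr = 5.491e+06 m³/yr.
Hydraulic residence time τ = V/Q = 8.35e+07/5.491e+06 = 15.21 yr.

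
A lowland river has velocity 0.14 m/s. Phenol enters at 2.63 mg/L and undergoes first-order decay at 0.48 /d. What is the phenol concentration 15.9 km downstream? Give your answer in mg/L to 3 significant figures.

Travel time t = 15.9 km / 0.14 m/s = 1.59e+04/0.14 = 1.136e+05 s = 1.314 d.
First-order decay: C = 2.63·exp(−0.48·1.314) = 2.63·0.5321 = 1.399 mg/L.

1.40 mg/L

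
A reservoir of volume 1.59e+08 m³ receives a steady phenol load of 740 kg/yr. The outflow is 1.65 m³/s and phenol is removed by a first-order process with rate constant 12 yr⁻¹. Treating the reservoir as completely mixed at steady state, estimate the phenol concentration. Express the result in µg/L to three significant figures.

0.378 µg/L

Outflow Q = 1.65 m³/s × 3.156e+07 s/yr = 5.207e+07 m³/yr.
Steady-state CSTR mass balance: W = Q·C + k·V·C, so C = W/(Q + kV).
Q + kV = 5.207e+07 + 12·1.59e+08 = 1.96e+09 m³/yr.
C = 740/1.96e+09 = 3.775e-07 kg/m³ = 0.0003775 mg/L = 0.3775 µg/L.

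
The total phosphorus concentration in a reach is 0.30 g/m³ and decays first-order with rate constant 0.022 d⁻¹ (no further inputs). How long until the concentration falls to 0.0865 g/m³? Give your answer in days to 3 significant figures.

56.5 d

t = ln(C₀/C)/k = ln(0.30/0.0865)/0.022 = 1.244/0.022 = 56.53 d.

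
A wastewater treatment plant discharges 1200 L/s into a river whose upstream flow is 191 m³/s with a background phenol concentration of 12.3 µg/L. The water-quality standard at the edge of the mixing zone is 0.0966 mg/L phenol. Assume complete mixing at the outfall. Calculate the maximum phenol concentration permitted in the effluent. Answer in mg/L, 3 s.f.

1200 L/s = 1.2 m³/s.
12.3 µg/L = 0.0123 mg/L.
Mass balance: 0.0966·192.2 = 1.2·Cₑ + 191·0.0123.
Cₑ = (18.57 − 2.349) / 1.2 = 13.51 mg/L.

13.5 mg/L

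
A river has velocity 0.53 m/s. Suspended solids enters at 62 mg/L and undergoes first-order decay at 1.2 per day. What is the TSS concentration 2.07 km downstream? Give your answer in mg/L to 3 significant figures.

58.7 mg/L

Travel time t = 2.07 km / 0.53 m/s = 2070/0.53 = 3906 s = 0.0452 d.
First-order decay: C = 62·exp(−1.2·0.0452) = 62·0.9472 = 58.73 mg/L.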